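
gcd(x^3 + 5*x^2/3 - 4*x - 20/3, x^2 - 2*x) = x - 2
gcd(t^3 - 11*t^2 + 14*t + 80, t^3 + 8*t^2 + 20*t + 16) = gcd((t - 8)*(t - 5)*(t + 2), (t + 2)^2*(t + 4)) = t + 2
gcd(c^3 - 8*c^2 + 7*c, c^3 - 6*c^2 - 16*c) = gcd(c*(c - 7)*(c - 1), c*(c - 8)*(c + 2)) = c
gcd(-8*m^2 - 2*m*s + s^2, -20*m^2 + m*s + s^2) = -4*m + s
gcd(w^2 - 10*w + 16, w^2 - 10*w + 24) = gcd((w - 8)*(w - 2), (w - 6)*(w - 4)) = 1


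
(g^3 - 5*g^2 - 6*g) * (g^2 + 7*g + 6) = g^5 + 2*g^4 - 35*g^3 - 72*g^2 - 36*g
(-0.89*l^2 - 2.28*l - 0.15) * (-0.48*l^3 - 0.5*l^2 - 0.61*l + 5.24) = 0.4272*l^5 + 1.5394*l^4 + 1.7549*l^3 - 3.1978*l^2 - 11.8557*l - 0.786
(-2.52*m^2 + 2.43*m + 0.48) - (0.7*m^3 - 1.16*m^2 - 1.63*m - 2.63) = -0.7*m^3 - 1.36*m^2 + 4.06*m + 3.11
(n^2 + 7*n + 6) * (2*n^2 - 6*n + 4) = 2*n^4 + 8*n^3 - 26*n^2 - 8*n + 24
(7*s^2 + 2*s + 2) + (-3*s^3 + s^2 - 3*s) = -3*s^3 + 8*s^2 - s + 2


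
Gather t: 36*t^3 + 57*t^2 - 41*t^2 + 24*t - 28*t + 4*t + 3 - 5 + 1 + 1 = 36*t^3 + 16*t^2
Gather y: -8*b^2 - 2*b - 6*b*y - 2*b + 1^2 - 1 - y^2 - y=-8*b^2 - 4*b - y^2 + y*(-6*b - 1)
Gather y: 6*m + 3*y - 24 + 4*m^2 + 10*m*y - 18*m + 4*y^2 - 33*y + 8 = 4*m^2 - 12*m + 4*y^2 + y*(10*m - 30) - 16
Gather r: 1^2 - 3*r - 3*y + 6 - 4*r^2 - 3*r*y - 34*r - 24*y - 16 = -4*r^2 + r*(-3*y - 37) - 27*y - 9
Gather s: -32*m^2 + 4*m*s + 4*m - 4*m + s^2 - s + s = -32*m^2 + 4*m*s + s^2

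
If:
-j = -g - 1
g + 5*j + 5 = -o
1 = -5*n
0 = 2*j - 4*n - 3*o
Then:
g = -41/25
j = -16/25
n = -1/5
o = -4/25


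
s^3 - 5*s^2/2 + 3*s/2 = s*(s - 3/2)*(s - 1)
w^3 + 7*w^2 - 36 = (w - 2)*(w + 3)*(w + 6)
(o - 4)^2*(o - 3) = o^3 - 11*o^2 + 40*o - 48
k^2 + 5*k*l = k*(k + 5*l)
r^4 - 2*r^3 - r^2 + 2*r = r*(r - 2)*(r - 1)*(r + 1)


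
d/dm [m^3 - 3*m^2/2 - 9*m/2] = 3*m^2 - 3*m - 9/2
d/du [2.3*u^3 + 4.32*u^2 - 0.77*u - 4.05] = 6.9*u^2 + 8.64*u - 0.77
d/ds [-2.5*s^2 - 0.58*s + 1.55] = -5.0*s - 0.58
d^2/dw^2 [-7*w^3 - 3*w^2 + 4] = -42*w - 6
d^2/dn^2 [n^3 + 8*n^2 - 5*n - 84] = 6*n + 16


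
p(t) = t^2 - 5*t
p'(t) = 2*t - 5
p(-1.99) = 13.91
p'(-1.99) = -8.98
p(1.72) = -5.64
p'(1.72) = -1.56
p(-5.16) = 52.43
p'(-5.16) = -15.32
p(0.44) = -2.01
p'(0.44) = -4.12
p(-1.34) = 8.50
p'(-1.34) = -7.68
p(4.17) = -3.46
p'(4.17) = 3.34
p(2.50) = -6.25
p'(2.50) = 0.00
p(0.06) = -0.30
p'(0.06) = -4.88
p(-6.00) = 66.00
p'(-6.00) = -17.00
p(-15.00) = 300.00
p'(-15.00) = -35.00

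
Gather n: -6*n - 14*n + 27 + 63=90 - 20*n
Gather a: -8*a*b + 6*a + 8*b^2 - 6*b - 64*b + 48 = a*(6 - 8*b) + 8*b^2 - 70*b + 48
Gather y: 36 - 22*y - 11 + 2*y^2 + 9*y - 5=2*y^2 - 13*y + 20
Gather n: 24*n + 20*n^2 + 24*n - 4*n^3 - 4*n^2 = -4*n^3 + 16*n^2 + 48*n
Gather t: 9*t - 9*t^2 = -9*t^2 + 9*t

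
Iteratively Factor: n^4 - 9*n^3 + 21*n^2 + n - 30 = (n + 1)*(n^3 - 10*n^2 + 31*n - 30) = (n - 2)*(n + 1)*(n^2 - 8*n + 15) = (n - 3)*(n - 2)*(n + 1)*(n - 5)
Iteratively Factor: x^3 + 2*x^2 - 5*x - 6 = (x + 1)*(x^2 + x - 6) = (x - 2)*(x + 1)*(x + 3)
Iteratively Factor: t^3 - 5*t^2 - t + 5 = (t - 5)*(t^2 - 1) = (t - 5)*(t - 1)*(t + 1)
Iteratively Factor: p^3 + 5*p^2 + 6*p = (p)*(p^2 + 5*p + 6) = p*(p + 2)*(p + 3)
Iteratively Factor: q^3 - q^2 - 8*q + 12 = (q + 3)*(q^2 - 4*q + 4) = (q - 2)*(q + 3)*(q - 2)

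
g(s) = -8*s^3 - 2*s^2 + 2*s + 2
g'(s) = -24*s^2 - 4*s + 2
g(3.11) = -251.77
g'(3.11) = -242.57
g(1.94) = -60.06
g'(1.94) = -96.09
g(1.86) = -52.68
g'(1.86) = -88.47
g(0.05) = 2.09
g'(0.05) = 1.74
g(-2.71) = 141.11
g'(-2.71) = -163.42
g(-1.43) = 18.44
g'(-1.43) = -41.36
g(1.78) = -45.89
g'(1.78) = -81.16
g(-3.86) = 424.58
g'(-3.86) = -340.15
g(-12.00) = 13514.00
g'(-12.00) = -3406.00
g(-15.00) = 26522.00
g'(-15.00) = -5338.00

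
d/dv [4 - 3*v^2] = -6*v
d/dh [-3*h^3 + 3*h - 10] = 3 - 9*h^2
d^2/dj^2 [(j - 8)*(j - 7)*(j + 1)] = 6*j - 28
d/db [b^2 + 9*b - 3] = 2*b + 9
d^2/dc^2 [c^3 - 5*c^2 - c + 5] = 6*c - 10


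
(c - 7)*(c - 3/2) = c^2 - 17*c/2 + 21/2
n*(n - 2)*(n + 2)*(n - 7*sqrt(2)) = n^4 - 7*sqrt(2)*n^3 - 4*n^2 + 28*sqrt(2)*n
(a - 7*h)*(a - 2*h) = a^2 - 9*a*h + 14*h^2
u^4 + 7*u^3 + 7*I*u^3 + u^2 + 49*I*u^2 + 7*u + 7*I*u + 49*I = (u + 7)*(u - I)*(u + I)*(u + 7*I)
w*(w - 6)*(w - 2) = w^3 - 8*w^2 + 12*w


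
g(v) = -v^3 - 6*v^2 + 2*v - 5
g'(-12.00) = -286.00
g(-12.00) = 835.00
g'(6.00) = -178.00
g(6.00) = -425.00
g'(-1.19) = 12.03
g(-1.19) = -14.19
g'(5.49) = -154.30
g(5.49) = -340.33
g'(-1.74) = 13.80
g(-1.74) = -21.38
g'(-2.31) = 13.71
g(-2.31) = -29.31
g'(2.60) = -49.48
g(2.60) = -57.94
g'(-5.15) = -15.77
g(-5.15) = -37.84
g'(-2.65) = 12.73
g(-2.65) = -33.83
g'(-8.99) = -132.58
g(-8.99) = 218.67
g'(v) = -3*v^2 - 12*v + 2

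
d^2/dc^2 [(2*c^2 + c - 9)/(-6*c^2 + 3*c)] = 2*(-8*c^3 + 108*c^2 - 54*c + 9)/(3*c^3*(8*c^3 - 12*c^2 + 6*c - 1))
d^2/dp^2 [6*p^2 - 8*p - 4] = 12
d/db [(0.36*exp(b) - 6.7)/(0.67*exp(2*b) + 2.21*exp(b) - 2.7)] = (-0.2412*exp(2*b) + 8.978*exp(b) + 13.835)*exp(b)/(0.4489*exp(4*b) + 2.9614*exp(3*b) + 1.2661*exp(2*b) - 11.934*exp(b) + 7.29)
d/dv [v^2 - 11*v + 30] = 2*v - 11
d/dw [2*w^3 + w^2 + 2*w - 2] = 6*w^2 + 2*w + 2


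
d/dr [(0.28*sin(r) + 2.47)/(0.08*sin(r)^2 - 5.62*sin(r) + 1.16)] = (-0.0224*sin(r)^2 - 0.3952*sin(r) + 14.2062)*cos(r)/(0.0064*sin(r)^4 - 0.8992*sin(r)^3 + 31.77*sin(r)^2 - 13.0384*sin(r) + 1.3456)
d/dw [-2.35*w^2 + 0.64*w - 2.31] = 0.64 - 4.7*w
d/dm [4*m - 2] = 4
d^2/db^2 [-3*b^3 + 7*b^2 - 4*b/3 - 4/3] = 14 - 18*b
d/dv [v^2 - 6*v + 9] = 2*v - 6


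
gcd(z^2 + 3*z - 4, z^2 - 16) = z + 4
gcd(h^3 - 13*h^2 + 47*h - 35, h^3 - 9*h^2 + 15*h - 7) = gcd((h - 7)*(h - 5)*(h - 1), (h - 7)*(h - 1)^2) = h^2 - 8*h + 7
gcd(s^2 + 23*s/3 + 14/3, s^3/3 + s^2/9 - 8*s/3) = 1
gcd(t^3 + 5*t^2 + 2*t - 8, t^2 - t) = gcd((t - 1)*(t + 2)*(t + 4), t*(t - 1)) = t - 1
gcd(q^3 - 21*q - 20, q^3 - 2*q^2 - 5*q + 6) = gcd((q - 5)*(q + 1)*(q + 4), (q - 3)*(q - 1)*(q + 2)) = 1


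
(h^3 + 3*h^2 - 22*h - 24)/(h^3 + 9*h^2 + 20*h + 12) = (h - 4)/(h + 2)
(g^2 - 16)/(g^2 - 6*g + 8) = (g + 4)/(g - 2)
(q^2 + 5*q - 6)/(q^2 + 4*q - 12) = (q - 1)/(q - 2)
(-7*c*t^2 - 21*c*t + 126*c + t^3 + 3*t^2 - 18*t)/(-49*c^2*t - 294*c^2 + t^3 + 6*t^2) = (t - 3)/(7*c + t)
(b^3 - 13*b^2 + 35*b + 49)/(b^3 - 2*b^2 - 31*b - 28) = (b - 7)/(b + 4)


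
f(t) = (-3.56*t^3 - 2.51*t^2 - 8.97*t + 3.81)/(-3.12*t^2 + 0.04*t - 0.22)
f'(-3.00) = 0.75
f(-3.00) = -3.67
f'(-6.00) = 1.05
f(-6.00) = -6.53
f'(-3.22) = 0.80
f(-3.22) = -3.84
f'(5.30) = 1.06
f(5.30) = 7.35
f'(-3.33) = 0.83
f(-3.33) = -3.93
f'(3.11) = 0.94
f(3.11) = 5.13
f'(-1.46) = -0.79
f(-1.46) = -3.27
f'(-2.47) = 0.54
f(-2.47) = -3.32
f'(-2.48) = 0.54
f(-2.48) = -3.33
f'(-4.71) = 0.99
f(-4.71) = -5.20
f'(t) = (6.24*t - 0.04)*(-3.56*t^3 - 2.51*t^2 - 8.97*t + 3.81)/(-3.12*t^2 + 0.04*t - 0.22)^2 + (-10.68*t^2 - 5.02*t - 8.97)/(-3.12*t^2 + 0.04*t - 0.22)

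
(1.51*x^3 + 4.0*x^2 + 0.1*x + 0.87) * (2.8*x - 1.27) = 4.228*x^4 + 9.2823*x^3 - 4.8*x^2 + 2.309*x - 1.1049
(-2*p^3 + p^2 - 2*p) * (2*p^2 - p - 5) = -4*p^5 + 4*p^4 + 5*p^3 - 3*p^2 + 10*p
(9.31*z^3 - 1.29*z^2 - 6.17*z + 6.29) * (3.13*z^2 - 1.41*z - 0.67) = 29.1403*z^5 - 17.1648*z^4 - 23.7309*z^3 + 29.2517*z^2 - 4.735*z - 4.2143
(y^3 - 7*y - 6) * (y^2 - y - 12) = y^5 - y^4 - 19*y^3 + y^2 + 90*y + 72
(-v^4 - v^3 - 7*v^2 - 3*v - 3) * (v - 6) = -v^5 + 5*v^4 - v^3 + 39*v^2 + 15*v + 18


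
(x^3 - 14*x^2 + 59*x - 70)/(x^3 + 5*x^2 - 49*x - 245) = (x^2 - 7*x + 10)/(x^2 + 12*x + 35)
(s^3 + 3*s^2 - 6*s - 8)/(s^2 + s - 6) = (s^2 + 5*s + 4)/(s + 3)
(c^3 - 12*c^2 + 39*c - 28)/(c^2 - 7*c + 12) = (c^2 - 8*c + 7)/(c - 3)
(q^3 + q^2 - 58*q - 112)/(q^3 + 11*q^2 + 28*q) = (q^2 - 6*q - 16)/(q*(q + 4))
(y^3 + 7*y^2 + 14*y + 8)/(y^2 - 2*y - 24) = (y^2 + 3*y + 2)/(y - 6)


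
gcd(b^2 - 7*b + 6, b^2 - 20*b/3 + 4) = b - 6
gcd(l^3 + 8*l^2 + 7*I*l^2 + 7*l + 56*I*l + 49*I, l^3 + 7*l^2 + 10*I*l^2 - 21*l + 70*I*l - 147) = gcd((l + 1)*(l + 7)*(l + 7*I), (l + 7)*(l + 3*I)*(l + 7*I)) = l^2 + l*(7 + 7*I) + 49*I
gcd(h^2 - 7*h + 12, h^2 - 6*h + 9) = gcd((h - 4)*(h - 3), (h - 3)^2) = h - 3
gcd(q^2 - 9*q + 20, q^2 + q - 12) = 1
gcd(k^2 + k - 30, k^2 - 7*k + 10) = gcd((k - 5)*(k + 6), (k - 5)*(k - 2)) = k - 5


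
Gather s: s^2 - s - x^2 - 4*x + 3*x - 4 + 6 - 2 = s^2 - s - x^2 - x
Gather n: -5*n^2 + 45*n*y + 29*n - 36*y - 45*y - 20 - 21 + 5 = -5*n^2 + n*(45*y + 29) - 81*y - 36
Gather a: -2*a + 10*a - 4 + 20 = 8*a + 16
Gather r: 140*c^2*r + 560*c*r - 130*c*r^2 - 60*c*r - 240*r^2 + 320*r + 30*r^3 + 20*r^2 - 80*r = 30*r^3 + r^2*(-130*c - 220) + r*(140*c^2 + 500*c + 240)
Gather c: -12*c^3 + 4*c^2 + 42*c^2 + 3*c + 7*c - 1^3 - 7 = -12*c^3 + 46*c^2 + 10*c - 8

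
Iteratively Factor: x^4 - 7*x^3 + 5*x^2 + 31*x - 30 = (x - 3)*(x^3 - 4*x^2 - 7*x + 10) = (x - 3)*(x - 1)*(x^2 - 3*x - 10) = (x - 5)*(x - 3)*(x - 1)*(x + 2)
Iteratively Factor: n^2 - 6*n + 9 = (n - 3)*(n - 3)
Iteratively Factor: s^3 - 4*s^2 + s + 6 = (s + 1)*(s^2 - 5*s + 6) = (s - 2)*(s + 1)*(s - 3)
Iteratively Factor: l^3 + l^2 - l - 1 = (l - 1)*(l^2 + 2*l + 1) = (l - 1)*(l + 1)*(l + 1)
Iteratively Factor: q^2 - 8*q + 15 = (q - 3)*(q - 5)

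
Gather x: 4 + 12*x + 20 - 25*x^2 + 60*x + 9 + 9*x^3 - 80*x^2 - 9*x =9*x^3 - 105*x^2 + 63*x + 33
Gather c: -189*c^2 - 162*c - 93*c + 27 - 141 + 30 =-189*c^2 - 255*c - 84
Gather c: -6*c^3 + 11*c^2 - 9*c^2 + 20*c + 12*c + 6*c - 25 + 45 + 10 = -6*c^3 + 2*c^2 + 38*c + 30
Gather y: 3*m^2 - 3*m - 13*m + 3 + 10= 3*m^2 - 16*m + 13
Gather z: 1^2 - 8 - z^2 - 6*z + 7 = -z^2 - 6*z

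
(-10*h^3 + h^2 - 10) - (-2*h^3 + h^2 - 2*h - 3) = -8*h^3 + 2*h - 7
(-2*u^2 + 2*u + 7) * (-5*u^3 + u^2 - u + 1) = 10*u^5 - 12*u^4 - 31*u^3 + 3*u^2 - 5*u + 7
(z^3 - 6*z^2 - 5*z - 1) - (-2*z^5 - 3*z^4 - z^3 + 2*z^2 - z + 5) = 2*z^5 + 3*z^4 + 2*z^3 - 8*z^2 - 4*z - 6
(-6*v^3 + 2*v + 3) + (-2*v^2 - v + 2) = -6*v^3 - 2*v^2 + v + 5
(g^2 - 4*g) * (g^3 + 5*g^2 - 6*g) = g^5 + g^4 - 26*g^3 + 24*g^2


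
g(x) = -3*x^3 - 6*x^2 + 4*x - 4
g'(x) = -9*x^2 - 12*x + 4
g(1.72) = -30.14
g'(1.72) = -43.27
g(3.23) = -154.77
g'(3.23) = -128.66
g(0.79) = -6.06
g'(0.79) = -11.10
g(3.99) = -274.12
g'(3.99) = -187.16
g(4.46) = -371.66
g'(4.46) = -228.54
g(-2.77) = 2.64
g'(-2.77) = -31.82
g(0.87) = -7.04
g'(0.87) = -13.25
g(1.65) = -27.21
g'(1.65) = -40.30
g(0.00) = -4.00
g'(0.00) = 4.00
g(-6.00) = 404.00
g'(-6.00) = -248.00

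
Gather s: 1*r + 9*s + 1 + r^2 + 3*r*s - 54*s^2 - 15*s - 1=r^2 + r - 54*s^2 + s*(3*r - 6)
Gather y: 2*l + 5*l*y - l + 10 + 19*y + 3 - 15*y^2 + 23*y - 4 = l - 15*y^2 + y*(5*l + 42) + 9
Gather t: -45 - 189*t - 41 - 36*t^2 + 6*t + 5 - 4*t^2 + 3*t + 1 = -40*t^2 - 180*t - 80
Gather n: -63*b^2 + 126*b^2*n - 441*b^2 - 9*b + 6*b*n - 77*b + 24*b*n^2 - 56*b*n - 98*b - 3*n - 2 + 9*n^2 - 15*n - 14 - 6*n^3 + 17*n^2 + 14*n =-504*b^2 - 184*b - 6*n^3 + n^2*(24*b + 26) + n*(126*b^2 - 50*b - 4) - 16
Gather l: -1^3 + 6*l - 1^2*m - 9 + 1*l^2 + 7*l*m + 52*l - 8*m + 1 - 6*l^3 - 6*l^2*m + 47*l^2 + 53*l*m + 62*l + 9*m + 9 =-6*l^3 + l^2*(48 - 6*m) + l*(60*m + 120)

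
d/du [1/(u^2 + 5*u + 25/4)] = 16*(-2*u - 5)/(4*u^2 + 20*u + 25)^2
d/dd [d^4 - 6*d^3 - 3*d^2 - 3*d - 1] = 4*d^3 - 18*d^2 - 6*d - 3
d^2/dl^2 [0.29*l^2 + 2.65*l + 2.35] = 0.580000000000000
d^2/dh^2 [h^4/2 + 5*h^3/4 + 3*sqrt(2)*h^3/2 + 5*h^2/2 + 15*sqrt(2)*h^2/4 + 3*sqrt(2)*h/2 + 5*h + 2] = 6*h^2 + 15*h/2 + 9*sqrt(2)*h + 5 + 15*sqrt(2)/2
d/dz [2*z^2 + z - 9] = 4*z + 1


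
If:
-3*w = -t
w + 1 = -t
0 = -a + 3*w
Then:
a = -3/4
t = -3/4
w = -1/4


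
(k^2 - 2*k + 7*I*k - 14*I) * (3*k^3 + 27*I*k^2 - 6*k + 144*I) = 3*k^5 - 6*k^4 + 48*I*k^4 - 195*k^3 - 96*I*k^3 + 390*k^2 + 102*I*k^2 - 1008*k - 204*I*k + 2016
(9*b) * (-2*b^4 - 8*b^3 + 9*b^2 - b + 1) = -18*b^5 - 72*b^4 + 81*b^3 - 9*b^2 + 9*b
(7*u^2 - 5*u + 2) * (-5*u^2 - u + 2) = -35*u^4 + 18*u^3 + 9*u^2 - 12*u + 4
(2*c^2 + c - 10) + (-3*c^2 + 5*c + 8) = -c^2 + 6*c - 2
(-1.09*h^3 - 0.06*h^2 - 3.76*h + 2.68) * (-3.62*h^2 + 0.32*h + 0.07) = 3.9458*h^5 - 0.1316*h^4 + 13.5157*h^3 - 10.909*h^2 + 0.5944*h + 0.1876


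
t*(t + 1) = t^2 + t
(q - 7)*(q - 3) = q^2 - 10*q + 21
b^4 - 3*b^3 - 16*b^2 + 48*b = b*(b - 4)*(b - 3)*(b + 4)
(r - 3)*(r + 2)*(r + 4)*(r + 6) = r^4 + 9*r^3 + 8*r^2 - 84*r - 144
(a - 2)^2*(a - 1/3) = a^3 - 13*a^2/3 + 16*a/3 - 4/3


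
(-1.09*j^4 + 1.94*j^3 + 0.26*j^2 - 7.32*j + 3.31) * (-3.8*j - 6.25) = 4.142*j^5 - 0.559499999999999*j^4 - 13.113*j^3 + 26.191*j^2 + 33.172*j - 20.6875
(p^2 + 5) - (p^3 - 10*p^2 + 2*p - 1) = -p^3 + 11*p^2 - 2*p + 6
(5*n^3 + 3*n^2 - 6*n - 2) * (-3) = -15*n^3 - 9*n^2 + 18*n + 6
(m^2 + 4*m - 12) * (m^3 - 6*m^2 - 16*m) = m^5 - 2*m^4 - 52*m^3 + 8*m^2 + 192*m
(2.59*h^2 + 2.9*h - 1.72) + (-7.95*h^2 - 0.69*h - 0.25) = -5.36*h^2 + 2.21*h - 1.97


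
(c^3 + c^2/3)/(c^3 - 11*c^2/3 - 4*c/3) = c/(c - 4)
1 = 1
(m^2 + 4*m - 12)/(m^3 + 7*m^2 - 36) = 1/(m + 3)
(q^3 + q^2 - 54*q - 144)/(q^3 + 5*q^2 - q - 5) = (q^3 + q^2 - 54*q - 144)/(q^3 + 5*q^2 - q - 5)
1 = 1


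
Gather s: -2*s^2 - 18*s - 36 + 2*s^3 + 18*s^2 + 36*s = 2*s^3 + 16*s^2 + 18*s - 36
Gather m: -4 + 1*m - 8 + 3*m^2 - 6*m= 3*m^2 - 5*m - 12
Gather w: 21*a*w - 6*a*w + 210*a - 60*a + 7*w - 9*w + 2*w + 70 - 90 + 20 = 15*a*w + 150*a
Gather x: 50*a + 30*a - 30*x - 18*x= 80*a - 48*x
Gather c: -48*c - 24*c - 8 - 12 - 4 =-72*c - 24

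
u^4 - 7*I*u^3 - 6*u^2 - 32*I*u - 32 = (u - 4*I)^2*(u - I)*(u + 2*I)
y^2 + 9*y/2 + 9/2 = (y + 3/2)*(y + 3)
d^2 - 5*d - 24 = (d - 8)*(d + 3)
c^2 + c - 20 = (c - 4)*(c + 5)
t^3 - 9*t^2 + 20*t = t*(t - 5)*(t - 4)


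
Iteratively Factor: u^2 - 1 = (u - 1)*(u + 1)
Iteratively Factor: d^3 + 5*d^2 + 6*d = (d)*(d^2 + 5*d + 6) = d*(d + 3)*(d + 2)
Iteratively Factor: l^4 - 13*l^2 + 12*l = (l - 3)*(l^3 + 3*l^2 - 4*l) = l*(l - 3)*(l^2 + 3*l - 4) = l*(l - 3)*(l + 4)*(l - 1)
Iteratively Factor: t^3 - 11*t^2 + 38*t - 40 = (t - 4)*(t^2 - 7*t + 10) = (t - 5)*(t - 4)*(t - 2)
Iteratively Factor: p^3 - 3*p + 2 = (p + 2)*(p^2 - 2*p + 1) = (p - 1)*(p + 2)*(p - 1)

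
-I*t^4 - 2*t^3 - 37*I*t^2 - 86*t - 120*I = (t - 5*I)*(t - 4*I)*(t + 6*I)*(-I*t + 1)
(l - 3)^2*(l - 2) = l^3 - 8*l^2 + 21*l - 18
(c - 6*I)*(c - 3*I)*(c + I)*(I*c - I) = I*c^4 + 8*c^3 - I*c^3 - 8*c^2 - 9*I*c^2 + 18*c + 9*I*c - 18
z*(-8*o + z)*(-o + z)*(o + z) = 8*o^3*z - o^2*z^2 - 8*o*z^3 + z^4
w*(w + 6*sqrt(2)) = w^2 + 6*sqrt(2)*w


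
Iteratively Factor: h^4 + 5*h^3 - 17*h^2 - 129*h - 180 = (h + 3)*(h^3 + 2*h^2 - 23*h - 60) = (h - 5)*(h + 3)*(h^2 + 7*h + 12) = (h - 5)*(h + 3)*(h + 4)*(h + 3)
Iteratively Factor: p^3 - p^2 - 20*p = (p - 5)*(p^2 + 4*p) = p*(p - 5)*(p + 4)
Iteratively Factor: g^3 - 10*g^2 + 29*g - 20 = (g - 1)*(g^2 - 9*g + 20) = (g - 4)*(g - 1)*(g - 5)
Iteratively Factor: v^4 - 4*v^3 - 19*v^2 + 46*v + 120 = (v - 5)*(v^3 + v^2 - 14*v - 24) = (v - 5)*(v + 3)*(v^2 - 2*v - 8) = (v - 5)*(v + 2)*(v + 3)*(v - 4)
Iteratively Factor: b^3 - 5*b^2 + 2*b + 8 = (b + 1)*(b^2 - 6*b + 8) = (b - 4)*(b + 1)*(b - 2)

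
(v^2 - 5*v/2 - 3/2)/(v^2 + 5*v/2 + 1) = (v - 3)/(v + 2)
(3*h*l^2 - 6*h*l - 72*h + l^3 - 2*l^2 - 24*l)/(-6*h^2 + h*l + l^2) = (-l^2 + 2*l + 24)/(2*h - l)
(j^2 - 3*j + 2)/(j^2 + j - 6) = (j - 1)/(j + 3)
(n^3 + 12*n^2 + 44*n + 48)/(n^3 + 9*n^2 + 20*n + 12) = (n + 4)/(n + 1)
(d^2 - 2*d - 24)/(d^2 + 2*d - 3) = (d^2 - 2*d - 24)/(d^2 + 2*d - 3)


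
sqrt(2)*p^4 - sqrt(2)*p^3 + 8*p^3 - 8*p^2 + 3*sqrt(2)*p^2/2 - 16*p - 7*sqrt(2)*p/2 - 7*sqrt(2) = (p - 2)*(p + sqrt(2)/2)*(p + 7*sqrt(2)/2)*(sqrt(2)*p + sqrt(2))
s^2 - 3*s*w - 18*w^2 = (s - 6*w)*(s + 3*w)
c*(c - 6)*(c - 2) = c^3 - 8*c^2 + 12*c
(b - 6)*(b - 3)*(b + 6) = b^3 - 3*b^2 - 36*b + 108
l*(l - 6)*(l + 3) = l^3 - 3*l^2 - 18*l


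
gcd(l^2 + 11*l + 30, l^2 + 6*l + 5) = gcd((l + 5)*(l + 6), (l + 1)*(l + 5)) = l + 5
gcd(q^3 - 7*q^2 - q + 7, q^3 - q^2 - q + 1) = q^2 - 1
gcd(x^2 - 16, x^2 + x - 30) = 1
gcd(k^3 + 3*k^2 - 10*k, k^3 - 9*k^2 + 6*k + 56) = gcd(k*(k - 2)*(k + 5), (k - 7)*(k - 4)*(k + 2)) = 1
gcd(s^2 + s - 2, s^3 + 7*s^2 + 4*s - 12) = s^2 + s - 2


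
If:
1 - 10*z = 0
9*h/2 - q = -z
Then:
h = 2*q/9 - 1/45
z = 1/10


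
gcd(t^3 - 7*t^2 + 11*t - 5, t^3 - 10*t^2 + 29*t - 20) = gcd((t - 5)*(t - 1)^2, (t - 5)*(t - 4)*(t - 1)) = t^2 - 6*t + 5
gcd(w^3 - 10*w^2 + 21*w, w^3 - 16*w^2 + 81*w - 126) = w^2 - 10*w + 21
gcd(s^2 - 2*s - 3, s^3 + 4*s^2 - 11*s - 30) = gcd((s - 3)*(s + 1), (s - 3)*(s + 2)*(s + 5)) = s - 3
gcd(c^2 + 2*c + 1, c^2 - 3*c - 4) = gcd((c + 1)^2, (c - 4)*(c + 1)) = c + 1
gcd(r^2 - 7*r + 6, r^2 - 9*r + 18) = r - 6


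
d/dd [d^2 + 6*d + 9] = 2*d + 6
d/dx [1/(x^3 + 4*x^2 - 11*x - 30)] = (-3*x^2 - 8*x + 11)/(x^3 + 4*x^2 - 11*x - 30)^2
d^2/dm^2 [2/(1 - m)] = -4/(m - 1)^3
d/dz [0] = 0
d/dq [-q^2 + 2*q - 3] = 2 - 2*q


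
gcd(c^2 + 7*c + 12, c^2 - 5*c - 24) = c + 3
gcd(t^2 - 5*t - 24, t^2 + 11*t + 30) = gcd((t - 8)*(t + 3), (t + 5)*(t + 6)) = 1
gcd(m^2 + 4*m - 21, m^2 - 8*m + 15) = m - 3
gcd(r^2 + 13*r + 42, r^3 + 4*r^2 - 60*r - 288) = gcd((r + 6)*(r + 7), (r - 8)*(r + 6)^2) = r + 6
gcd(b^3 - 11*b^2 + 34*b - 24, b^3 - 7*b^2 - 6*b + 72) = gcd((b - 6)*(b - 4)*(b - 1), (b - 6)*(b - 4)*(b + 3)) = b^2 - 10*b + 24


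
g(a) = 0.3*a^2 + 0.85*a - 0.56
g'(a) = 0.6*a + 0.85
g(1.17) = 0.85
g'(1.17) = 1.55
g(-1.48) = -1.16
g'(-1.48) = -0.04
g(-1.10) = -1.13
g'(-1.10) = 0.19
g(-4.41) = 1.53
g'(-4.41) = -1.80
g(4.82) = 10.51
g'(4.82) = 3.74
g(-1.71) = -1.14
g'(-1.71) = -0.18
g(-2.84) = -0.55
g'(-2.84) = -0.85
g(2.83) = 4.25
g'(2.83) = 2.55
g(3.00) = 4.69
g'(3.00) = 2.65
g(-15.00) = 54.19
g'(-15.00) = -8.15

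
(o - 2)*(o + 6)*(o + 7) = o^3 + 11*o^2 + 16*o - 84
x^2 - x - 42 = (x - 7)*(x + 6)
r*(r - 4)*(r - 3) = r^3 - 7*r^2 + 12*r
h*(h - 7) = h^2 - 7*h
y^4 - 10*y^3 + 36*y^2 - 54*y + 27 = (y - 3)^3*(y - 1)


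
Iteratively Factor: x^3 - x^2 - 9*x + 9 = (x - 1)*(x^2 - 9) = (x - 1)*(x + 3)*(x - 3)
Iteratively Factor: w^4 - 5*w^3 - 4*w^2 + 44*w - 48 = (w - 2)*(w^3 - 3*w^2 - 10*w + 24) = (w - 2)^2*(w^2 - w - 12) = (w - 4)*(w - 2)^2*(w + 3)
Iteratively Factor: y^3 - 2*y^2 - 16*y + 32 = (y - 4)*(y^2 + 2*y - 8) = (y - 4)*(y + 4)*(y - 2)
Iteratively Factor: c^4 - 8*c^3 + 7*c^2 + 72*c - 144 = (c - 4)*(c^3 - 4*c^2 - 9*c + 36) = (c - 4)^2*(c^2 - 9) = (c - 4)^2*(c + 3)*(c - 3)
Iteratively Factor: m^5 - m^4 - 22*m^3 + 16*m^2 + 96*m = (m - 4)*(m^4 + 3*m^3 - 10*m^2 - 24*m) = (m - 4)*(m + 4)*(m^3 - m^2 - 6*m) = m*(m - 4)*(m + 4)*(m^2 - m - 6) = m*(m - 4)*(m + 2)*(m + 4)*(m - 3)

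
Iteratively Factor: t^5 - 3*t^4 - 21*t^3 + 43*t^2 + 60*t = (t - 3)*(t^4 - 21*t^2 - 20*t) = t*(t - 3)*(t^3 - 21*t - 20) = t*(t - 5)*(t - 3)*(t^2 + 5*t + 4) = t*(t - 5)*(t - 3)*(t + 4)*(t + 1)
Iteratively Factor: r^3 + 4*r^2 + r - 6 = (r - 1)*(r^2 + 5*r + 6) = (r - 1)*(r + 2)*(r + 3)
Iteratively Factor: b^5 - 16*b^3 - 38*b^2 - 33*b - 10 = (b + 2)*(b^4 - 2*b^3 - 12*b^2 - 14*b - 5) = (b + 1)*(b + 2)*(b^3 - 3*b^2 - 9*b - 5) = (b - 5)*(b + 1)*(b + 2)*(b^2 + 2*b + 1) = (b - 5)*(b + 1)^2*(b + 2)*(b + 1)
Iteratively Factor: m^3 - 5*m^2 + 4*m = (m)*(m^2 - 5*m + 4) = m*(m - 1)*(m - 4)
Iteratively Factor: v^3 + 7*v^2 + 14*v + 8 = (v + 2)*(v^2 + 5*v + 4) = (v + 2)*(v + 4)*(v + 1)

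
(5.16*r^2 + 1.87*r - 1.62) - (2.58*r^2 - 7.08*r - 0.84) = 2.58*r^2 + 8.95*r - 0.78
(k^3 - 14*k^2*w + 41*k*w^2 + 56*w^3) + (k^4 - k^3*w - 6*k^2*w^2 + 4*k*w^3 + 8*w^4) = k^4 - k^3*w + k^3 - 6*k^2*w^2 - 14*k^2*w + 4*k*w^3 + 41*k*w^2 + 8*w^4 + 56*w^3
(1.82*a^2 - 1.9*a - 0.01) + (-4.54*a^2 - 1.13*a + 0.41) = -2.72*a^2 - 3.03*a + 0.4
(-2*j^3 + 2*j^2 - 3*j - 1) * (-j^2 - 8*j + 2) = 2*j^5 + 14*j^4 - 17*j^3 + 29*j^2 + 2*j - 2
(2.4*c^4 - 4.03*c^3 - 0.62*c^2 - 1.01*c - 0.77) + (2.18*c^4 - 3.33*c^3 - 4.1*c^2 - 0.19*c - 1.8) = 4.58*c^4 - 7.36*c^3 - 4.72*c^2 - 1.2*c - 2.57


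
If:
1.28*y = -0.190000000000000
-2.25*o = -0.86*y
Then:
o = -0.06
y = -0.15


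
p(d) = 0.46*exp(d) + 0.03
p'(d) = 0.46*exp(d)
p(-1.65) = 0.12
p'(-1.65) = 0.09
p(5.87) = 162.98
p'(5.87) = 162.95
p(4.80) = 55.92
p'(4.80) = 55.89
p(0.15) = 0.56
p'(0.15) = 0.53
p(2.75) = 7.23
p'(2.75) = 7.20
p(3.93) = 23.45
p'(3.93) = 23.42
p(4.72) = 51.63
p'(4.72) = 51.60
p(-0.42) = 0.33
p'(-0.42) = 0.30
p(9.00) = 3727.45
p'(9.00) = 3727.42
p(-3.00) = 0.05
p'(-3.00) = 0.02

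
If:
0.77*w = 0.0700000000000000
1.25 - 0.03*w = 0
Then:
No Solution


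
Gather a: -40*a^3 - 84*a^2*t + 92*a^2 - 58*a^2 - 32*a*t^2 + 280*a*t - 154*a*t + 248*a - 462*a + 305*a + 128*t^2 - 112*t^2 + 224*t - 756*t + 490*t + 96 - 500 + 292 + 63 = -40*a^3 + a^2*(34 - 84*t) + a*(-32*t^2 + 126*t + 91) + 16*t^2 - 42*t - 49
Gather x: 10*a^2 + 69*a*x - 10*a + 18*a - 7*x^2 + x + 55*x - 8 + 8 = 10*a^2 + 8*a - 7*x^2 + x*(69*a + 56)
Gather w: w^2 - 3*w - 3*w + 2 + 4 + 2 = w^2 - 6*w + 8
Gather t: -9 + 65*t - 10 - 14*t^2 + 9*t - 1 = -14*t^2 + 74*t - 20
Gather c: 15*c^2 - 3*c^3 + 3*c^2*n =-3*c^3 + c^2*(3*n + 15)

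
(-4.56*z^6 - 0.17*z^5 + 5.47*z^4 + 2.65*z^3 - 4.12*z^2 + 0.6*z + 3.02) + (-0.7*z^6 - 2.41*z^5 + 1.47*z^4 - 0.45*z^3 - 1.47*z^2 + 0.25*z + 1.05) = -5.26*z^6 - 2.58*z^5 + 6.94*z^4 + 2.2*z^3 - 5.59*z^2 + 0.85*z + 4.07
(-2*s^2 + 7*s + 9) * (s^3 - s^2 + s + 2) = -2*s^5 + 9*s^4 - 6*s^2 + 23*s + 18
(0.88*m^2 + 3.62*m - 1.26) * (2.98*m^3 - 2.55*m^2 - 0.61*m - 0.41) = 2.6224*m^5 + 8.5436*m^4 - 13.5226*m^3 + 0.643999999999999*m^2 - 0.7156*m + 0.5166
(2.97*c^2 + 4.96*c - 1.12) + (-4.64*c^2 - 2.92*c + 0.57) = -1.67*c^2 + 2.04*c - 0.55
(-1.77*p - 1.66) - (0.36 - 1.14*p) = -0.63*p - 2.02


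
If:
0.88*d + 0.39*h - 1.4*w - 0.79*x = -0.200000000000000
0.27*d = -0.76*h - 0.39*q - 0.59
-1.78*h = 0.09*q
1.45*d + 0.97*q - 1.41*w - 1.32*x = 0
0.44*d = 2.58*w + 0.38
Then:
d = -3.41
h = -0.05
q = 0.94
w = -0.73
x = -2.28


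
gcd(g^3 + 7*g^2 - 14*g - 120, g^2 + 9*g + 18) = g + 6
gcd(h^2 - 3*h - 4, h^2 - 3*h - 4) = h^2 - 3*h - 4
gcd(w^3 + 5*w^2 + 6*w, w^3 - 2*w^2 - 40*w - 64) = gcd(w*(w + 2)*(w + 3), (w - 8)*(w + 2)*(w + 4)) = w + 2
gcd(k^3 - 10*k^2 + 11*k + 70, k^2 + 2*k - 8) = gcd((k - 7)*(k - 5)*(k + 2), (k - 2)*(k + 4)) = 1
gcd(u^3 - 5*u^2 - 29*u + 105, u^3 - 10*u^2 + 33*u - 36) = u - 3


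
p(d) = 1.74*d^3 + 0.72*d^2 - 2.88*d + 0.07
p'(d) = 5.22*d^2 + 1.44*d - 2.88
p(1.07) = -0.06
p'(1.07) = 4.64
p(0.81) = -0.87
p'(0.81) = 1.71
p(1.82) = 7.70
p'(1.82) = 17.03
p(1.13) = 0.25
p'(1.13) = 5.41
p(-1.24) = 1.43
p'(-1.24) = 3.36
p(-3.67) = -65.67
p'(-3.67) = 62.14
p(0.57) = -1.02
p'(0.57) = -0.36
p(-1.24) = 1.43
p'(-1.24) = 3.36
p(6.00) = 384.55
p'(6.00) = 193.68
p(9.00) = 1300.93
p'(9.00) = 432.90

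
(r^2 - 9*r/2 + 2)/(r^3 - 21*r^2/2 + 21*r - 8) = (r - 4)/(r^2 - 10*r + 16)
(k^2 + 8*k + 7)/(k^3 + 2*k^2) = (k^2 + 8*k + 7)/(k^2*(k + 2))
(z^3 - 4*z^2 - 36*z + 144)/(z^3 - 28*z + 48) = (z - 6)/(z - 2)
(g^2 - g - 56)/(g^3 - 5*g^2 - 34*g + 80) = (g + 7)/(g^2 + 3*g - 10)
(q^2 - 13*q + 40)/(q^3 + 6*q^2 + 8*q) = (q^2 - 13*q + 40)/(q*(q^2 + 6*q + 8))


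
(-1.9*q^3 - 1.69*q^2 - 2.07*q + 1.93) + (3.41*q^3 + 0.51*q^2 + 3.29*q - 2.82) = 1.51*q^3 - 1.18*q^2 + 1.22*q - 0.89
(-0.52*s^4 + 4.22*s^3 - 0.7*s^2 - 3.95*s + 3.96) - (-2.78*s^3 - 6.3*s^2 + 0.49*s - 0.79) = -0.52*s^4 + 7.0*s^3 + 5.6*s^2 - 4.44*s + 4.75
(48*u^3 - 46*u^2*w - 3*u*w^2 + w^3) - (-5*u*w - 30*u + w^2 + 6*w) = 48*u^3 - 46*u^2*w - 3*u*w^2 + 5*u*w + 30*u + w^3 - w^2 - 6*w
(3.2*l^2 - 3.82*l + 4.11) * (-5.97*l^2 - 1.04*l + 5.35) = -19.104*l^4 + 19.4774*l^3 - 3.4439*l^2 - 24.7114*l + 21.9885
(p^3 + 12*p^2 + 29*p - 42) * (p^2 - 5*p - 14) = p^5 + 7*p^4 - 45*p^3 - 355*p^2 - 196*p + 588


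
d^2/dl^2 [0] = 0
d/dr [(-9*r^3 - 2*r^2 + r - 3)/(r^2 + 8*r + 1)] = (-9*r^4 - 144*r^3 - 44*r^2 + 2*r + 25)/(r^4 + 16*r^3 + 66*r^2 + 16*r + 1)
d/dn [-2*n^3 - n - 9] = -6*n^2 - 1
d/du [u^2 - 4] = 2*u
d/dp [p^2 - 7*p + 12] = 2*p - 7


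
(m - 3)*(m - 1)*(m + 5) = m^3 + m^2 - 17*m + 15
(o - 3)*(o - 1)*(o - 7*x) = o^3 - 7*o^2*x - 4*o^2 + 28*o*x + 3*o - 21*x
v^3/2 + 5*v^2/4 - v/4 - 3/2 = (v/2 + 1)*(v - 1)*(v + 3/2)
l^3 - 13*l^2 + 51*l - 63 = (l - 7)*(l - 3)^2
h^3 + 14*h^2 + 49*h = h*(h + 7)^2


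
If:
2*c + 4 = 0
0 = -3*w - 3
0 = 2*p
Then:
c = -2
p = 0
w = -1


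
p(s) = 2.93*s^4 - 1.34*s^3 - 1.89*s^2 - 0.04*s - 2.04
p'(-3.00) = -341.32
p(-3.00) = 254.58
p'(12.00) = 19627.88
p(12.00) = 58166.28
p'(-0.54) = -1.02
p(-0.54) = -2.11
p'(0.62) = -1.14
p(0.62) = -2.68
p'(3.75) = 547.30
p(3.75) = 479.99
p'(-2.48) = -194.16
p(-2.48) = 117.71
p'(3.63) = 493.86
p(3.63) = 417.55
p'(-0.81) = -5.84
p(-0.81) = -1.27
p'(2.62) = 173.24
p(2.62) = 98.84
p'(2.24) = 103.05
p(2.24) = 47.09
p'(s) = 11.72*s^3 - 4.02*s^2 - 3.78*s - 0.04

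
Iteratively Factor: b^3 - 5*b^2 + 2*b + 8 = (b - 4)*(b^2 - b - 2) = (b - 4)*(b + 1)*(b - 2)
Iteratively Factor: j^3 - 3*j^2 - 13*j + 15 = (j + 3)*(j^2 - 6*j + 5) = (j - 1)*(j + 3)*(j - 5)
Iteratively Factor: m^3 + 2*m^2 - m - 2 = (m + 1)*(m^2 + m - 2) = (m + 1)*(m + 2)*(m - 1)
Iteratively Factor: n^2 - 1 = (n + 1)*(n - 1)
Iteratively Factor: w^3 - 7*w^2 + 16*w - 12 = (w - 2)*(w^2 - 5*w + 6) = (w - 3)*(w - 2)*(w - 2)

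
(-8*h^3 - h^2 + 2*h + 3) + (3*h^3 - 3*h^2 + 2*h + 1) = -5*h^3 - 4*h^2 + 4*h + 4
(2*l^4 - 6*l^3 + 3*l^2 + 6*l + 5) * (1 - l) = -2*l^5 + 8*l^4 - 9*l^3 - 3*l^2 + l + 5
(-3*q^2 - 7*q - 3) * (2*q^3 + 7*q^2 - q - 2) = -6*q^5 - 35*q^4 - 52*q^3 - 8*q^2 + 17*q + 6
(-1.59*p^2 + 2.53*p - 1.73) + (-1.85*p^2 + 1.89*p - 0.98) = -3.44*p^2 + 4.42*p - 2.71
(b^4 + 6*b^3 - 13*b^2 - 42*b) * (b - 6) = b^5 - 49*b^3 + 36*b^2 + 252*b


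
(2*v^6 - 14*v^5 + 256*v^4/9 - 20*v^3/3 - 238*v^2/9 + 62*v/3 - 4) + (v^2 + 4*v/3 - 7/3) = 2*v^6 - 14*v^5 + 256*v^4/9 - 20*v^3/3 - 229*v^2/9 + 22*v - 19/3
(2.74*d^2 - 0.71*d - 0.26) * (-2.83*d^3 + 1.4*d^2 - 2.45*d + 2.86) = -7.7542*d^5 + 5.8453*d^4 - 6.9712*d^3 + 9.2119*d^2 - 1.3936*d - 0.7436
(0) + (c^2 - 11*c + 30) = c^2 - 11*c + 30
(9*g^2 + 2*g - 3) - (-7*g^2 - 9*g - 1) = 16*g^2 + 11*g - 2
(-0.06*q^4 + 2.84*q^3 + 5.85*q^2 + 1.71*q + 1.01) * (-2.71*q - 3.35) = 0.1626*q^5 - 7.4954*q^4 - 25.3675*q^3 - 24.2316*q^2 - 8.4656*q - 3.3835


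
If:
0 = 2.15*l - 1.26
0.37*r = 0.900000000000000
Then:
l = 0.59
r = 2.43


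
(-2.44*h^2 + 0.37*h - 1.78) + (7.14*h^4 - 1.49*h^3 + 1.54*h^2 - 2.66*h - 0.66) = 7.14*h^4 - 1.49*h^3 - 0.9*h^2 - 2.29*h - 2.44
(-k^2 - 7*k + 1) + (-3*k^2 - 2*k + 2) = -4*k^2 - 9*k + 3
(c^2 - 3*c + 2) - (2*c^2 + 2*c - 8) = -c^2 - 5*c + 10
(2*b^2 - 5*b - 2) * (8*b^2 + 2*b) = 16*b^4 - 36*b^3 - 26*b^2 - 4*b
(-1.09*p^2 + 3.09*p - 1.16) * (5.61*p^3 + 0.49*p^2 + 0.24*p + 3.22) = -6.1149*p^5 + 16.8008*p^4 - 5.2551*p^3 - 3.3366*p^2 + 9.6714*p - 3.7352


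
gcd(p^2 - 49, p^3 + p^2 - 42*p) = p + 7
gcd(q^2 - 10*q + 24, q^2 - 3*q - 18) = q - 6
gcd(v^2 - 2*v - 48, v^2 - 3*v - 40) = v - 8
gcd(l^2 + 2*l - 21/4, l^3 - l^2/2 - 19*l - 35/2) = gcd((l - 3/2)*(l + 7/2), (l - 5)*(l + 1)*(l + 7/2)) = l + 7/2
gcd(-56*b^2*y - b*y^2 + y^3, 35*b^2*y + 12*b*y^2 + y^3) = 7*b*y + y^2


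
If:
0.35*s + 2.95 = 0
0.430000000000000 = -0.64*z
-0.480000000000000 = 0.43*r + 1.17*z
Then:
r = 0.71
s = -8.43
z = -0.67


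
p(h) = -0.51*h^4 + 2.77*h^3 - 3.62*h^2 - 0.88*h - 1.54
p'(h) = -2.04*h^3 + 8.31*h^2 - 7.24*h - 0.88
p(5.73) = -154.09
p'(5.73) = -153.31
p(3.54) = -7.23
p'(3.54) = -12.87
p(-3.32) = -201.85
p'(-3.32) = 189.41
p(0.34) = -2.16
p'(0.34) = -2.46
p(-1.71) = -28.83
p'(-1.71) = 46.00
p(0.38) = -2.26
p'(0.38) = -2.54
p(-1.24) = -12.50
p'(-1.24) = 24.76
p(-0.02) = -1.52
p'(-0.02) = -0.73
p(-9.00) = -5652.28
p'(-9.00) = 2224.55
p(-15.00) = -35970.34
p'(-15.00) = 8862.47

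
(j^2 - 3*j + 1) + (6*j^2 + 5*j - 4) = 7*j^2 + 2*j - 3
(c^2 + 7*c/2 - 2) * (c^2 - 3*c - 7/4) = c^4 + c^3/2 - 57*c^2/4 - c/8 + 7/2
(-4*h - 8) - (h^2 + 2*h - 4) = -h^2 - 6*h - 4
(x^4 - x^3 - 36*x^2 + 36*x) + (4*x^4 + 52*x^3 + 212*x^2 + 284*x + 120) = 5*x^4 + 51*x^3 + 176*x^2 + 320*x + 120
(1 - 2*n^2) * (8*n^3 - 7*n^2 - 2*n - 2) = -16*n^5 + 14*n^4 + 12*n^3 - 3*n^2 - 2*n - 2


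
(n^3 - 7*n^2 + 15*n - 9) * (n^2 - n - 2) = n^5 - 8*n^4 + 20*n^3 - 10*n^2 - 21*n + 18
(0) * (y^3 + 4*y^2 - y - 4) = 0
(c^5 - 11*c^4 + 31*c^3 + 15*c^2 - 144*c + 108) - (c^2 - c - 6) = c^5 - 11*c^4 + 31*c^3 + 14*c^2 - 143*c + 114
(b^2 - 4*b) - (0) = b^2 - 4*b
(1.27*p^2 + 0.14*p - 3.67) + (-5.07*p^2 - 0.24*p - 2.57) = -3.8*p^2 - 0.1*p - 6.24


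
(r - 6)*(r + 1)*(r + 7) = r^3 + 2*r^2 - 41*r - 42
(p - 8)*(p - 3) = p^2 - 11*p + 24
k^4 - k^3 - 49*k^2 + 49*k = k*(k - 7)*(k - 1)*(k + 7)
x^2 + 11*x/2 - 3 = (x - 1/2)*(x + 6)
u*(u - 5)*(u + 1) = u^3 - 4*u^2 - 5*u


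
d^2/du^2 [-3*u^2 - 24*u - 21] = -6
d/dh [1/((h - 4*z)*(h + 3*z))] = (-2*h + z)/(h^4 - 2*h^3*z - 23*h^2*z^2 + 24*h*z^3 + 144*z^4)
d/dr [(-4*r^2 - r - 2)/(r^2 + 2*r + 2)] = (-7*r^2 - 12*r + 2)/(r^4 + 4*r^3 + 8*r^2 + 8*r + 4)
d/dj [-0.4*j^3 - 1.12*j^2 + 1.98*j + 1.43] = -1.2*j^2 - 2.24*j + 1.98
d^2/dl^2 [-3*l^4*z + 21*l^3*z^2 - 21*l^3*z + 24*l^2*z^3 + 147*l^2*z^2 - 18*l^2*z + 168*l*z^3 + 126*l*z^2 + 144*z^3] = 6*z*(-6*l^2 + 21*l*z - 21*l + 8*z^2 + 49*z - 6)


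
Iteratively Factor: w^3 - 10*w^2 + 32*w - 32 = (w - 2)*(w^2 - 8*w + 16) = (w - 4)*(w - 2)*(w - 4)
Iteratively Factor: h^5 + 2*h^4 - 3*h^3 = (h + 3)*(h^4 - h^3) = h*(h + 3)*(h^3 - h^2) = h^2*(h + 3)*(h^2 - h) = h^2*(h - 1)*(h + 3)*(h)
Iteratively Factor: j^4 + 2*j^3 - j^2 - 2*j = (j)*(j^3 + 2*j^2 - j - 2) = j*(j + 1)*(j^2 + j - 2) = j*(j + 1)*(j + 2)*(j - 1)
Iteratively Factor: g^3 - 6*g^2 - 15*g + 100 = (g + 4)*(g^2 - 10*g + 25) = (g - 5)*(g + 4)*(g - 5)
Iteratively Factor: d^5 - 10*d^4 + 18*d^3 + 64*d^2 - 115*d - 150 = (d - 5)*(d^4 - 5*d^3 - 7*d^2 + 29*d + 30) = (d - 5)*(d + 2)*(d^3 - 7*d^2 + 7*d + 15) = (d - 5)^2*(d + 2)*(d^2 - 2*d - 3) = (d - 5)^2*(d + 1)*(d + 2)*(d - 3)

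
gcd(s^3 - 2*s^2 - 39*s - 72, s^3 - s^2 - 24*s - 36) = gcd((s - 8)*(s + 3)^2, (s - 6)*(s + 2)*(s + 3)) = s + 3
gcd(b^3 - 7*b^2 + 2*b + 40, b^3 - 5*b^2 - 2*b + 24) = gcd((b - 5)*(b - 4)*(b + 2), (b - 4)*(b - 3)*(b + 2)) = b^2 - 2*b - 8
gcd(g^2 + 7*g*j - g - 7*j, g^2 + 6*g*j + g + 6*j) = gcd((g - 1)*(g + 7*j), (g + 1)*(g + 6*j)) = 1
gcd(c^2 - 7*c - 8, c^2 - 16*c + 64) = c - 8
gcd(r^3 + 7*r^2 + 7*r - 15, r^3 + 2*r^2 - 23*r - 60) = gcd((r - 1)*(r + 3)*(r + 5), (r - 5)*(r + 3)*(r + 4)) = r + 3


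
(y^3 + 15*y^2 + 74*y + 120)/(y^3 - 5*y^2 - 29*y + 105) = (y^2 + 10*y + 24)/(y^2 - 10*y + 21)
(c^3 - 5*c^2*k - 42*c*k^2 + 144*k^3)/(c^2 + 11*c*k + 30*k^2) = (c^2 - 11*c*k + 24*k^2)/(c + 5*k)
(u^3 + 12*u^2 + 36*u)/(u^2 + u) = (u^2 + 12*u + 36)/(u + 1)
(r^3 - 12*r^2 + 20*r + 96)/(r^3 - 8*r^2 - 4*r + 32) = (r - 6)/(r - 2)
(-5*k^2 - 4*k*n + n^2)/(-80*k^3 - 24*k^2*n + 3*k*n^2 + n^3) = (k + n)/(16*k^2 + 8*k*n + n^2)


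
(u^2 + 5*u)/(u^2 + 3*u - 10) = u/(u - 2)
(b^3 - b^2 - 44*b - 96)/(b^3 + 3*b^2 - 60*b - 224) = (b + 3)/(b + 7)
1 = 1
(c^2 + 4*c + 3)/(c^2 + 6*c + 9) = (c + 1)/(c + 3)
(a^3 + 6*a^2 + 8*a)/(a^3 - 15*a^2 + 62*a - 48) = a*(a^2 + 6*a + 8)/(a^3 - 15*a^2 + 62*a - 48)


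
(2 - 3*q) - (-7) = 9 - 3*q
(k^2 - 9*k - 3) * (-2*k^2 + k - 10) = -2*k^4 + 19*k^3 - 13*k^2 + 87*k + 30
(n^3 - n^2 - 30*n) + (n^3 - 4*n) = 2*n^3 - n^2 - 34*n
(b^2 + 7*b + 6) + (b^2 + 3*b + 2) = 2*b^2 + 10*b + 8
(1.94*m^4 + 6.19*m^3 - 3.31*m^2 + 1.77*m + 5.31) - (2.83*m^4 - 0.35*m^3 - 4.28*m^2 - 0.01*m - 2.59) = -0.89*m^4 + 6.54*m^3 + 0.97*m^2 + 1.78*m + 7.9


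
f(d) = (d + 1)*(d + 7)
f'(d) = 2*d + 8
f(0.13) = 8.06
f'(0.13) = 8.26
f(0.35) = 9.92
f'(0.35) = 8.70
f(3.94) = 54.04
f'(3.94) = 15.88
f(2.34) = 31.20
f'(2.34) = 12.68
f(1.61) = 22.47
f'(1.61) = 11.22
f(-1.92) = -4.67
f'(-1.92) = 4.16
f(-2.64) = -7.15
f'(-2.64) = 2.72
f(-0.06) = 6.52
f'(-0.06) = 7.88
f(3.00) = 40.00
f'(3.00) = 14.00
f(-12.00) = 55.00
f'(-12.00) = -16.00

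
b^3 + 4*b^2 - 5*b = b*(b - 1)*(b + 5)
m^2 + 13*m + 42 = (m + 6)*(m + 7)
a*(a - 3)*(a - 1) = a^3 - 4*a^2 + 3*a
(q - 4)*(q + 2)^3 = q^4 + 2*q^3 - 12*q^2 - 40*q - 32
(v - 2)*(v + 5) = v^2 + 3*v - 10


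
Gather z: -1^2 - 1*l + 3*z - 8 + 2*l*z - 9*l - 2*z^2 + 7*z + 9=-10*l - 2*z^2 + z*(2*l + 10)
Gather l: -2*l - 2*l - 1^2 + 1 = -4*l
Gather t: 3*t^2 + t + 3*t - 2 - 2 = 3*t^2 + 4*t - 4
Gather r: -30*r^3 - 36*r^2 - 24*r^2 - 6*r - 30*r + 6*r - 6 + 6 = -30*r^3 - 60*r^2 - 30*r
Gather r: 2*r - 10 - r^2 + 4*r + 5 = -r^2 + 6*r - 5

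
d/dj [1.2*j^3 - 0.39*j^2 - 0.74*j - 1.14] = 3.6*j^2 - 0.78*j - 0.74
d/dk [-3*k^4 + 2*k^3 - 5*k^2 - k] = -12*k^3 + 6*k^2 - 10*k - 1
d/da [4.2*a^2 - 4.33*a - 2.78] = 8.4*a - 4.33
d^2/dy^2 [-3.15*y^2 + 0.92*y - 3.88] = -6.30000000000000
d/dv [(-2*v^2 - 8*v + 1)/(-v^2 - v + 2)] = 3*(-2*v^2 - 2*v - 5)/(v^4 + 2*v^3 - 3*v^2 - 4*v + 4)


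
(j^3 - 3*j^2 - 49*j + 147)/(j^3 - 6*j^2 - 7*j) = (j^2 + 4*j - 21)/(j*(j + 1))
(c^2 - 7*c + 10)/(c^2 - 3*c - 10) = (c - 2)/(c + 2)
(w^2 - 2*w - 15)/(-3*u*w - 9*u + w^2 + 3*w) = (5 - w)/(3*u - w)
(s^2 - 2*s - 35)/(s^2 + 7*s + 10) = (s - 7)/(s + 2)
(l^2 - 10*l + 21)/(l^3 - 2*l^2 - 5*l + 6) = (l - 7)/(l^2 + l - 2)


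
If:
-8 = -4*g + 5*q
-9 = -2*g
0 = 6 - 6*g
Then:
No Solution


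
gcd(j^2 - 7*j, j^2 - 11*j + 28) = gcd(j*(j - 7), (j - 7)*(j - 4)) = j - 7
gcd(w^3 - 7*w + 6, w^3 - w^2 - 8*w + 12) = w^2 + w - 6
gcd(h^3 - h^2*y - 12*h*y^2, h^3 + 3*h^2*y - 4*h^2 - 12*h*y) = h^2 + 3*h*y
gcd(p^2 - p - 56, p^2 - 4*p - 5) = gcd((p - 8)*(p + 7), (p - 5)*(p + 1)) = 1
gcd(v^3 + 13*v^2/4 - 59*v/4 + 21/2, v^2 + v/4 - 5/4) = v - 1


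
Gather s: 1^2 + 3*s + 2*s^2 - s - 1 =2*s^2 + 2*s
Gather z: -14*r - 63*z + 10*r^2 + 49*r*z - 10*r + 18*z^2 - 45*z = 10*r^2 - 24*r + 18*z^2 + z*(49*r - 108)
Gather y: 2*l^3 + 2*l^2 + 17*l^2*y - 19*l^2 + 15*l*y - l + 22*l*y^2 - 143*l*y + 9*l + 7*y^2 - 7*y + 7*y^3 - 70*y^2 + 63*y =2*l^3 - 17*l^2 + 8*l + 7*y^3 + y^2*(22*l - 63) + y*(17*l^2 - 128*l + 56)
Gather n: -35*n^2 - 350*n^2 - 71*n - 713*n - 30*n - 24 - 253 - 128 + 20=-385*n^2 - 814*n - 385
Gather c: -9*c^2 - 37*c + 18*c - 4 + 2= -9*c^2 - 19*c - 2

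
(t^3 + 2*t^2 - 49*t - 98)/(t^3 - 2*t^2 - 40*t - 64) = (t^2 - 49)/(t^2 - 4*t - 32)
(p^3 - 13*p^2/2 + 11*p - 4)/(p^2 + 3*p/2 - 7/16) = 8*(2*p^3 - 13*p^2 + 22*p - 8)/(16*p^2 + 24*p - 7)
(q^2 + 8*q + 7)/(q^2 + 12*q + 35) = (q + 1)/(q + 5)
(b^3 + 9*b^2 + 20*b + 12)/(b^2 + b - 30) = (b^2 + 3*b + 2)/(b - 5)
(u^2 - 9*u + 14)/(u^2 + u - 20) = (u^2 - 9*u + 14)/(u^2 + u - 20)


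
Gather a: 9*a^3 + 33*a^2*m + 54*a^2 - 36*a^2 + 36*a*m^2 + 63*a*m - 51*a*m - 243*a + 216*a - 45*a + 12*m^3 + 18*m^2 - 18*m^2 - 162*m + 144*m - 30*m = 9*a^3 + a^2*(33*m + 18) + a*(36*m^2 + 12*m - 72) + 12*m^3 - 48*m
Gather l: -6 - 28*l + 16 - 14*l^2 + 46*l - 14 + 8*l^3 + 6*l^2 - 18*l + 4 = 8*l^3 - 8*l^2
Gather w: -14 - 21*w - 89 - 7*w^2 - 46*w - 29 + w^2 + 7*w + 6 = -6*w^2 - 60*w - 126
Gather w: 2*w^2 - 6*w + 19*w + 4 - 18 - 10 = 2*w^2 + 13*w - 24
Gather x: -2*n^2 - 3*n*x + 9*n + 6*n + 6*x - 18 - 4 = -2*n^2 + 15*n + x*(6 - 3*n) - 22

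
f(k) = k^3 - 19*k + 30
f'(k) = 3*k^2 - 19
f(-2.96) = 60.31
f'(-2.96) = 7.28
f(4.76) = 47.41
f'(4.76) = 48.97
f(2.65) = -1.74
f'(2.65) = 2.07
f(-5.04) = -2.26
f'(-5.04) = 57.20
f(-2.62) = 61.80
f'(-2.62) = 1.59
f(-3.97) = 42.86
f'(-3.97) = 28.28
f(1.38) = 6.41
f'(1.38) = -13.29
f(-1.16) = 50.48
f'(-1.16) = -14.96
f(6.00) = 132.00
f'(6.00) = 89.00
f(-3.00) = 60.00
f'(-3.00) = 8.00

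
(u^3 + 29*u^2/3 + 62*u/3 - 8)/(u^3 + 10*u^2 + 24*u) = (u - 1/3)/u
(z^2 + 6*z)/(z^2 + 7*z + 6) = z/(z + 1)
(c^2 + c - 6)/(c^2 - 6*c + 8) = (c + 3)/(c - 4)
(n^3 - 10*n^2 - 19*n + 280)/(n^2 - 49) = (n^2 - 3*n - 40)/(n + 7)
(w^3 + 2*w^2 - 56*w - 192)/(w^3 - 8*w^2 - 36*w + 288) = (w + 4)/(w - 6)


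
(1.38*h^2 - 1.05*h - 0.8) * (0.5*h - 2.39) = 0.69*h^3 - 3.8232*h^2 + 2.1095*h + 1.912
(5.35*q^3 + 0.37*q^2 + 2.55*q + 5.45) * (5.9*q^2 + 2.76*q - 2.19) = 31.565*q^5 + 16.949*q^4 + 4.3497*q^3 + 38.3827*q^2 + 9.4575*q - 11.9355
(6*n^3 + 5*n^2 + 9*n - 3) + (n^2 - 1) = 6*n^3 + 6*n^2 + 9*n - 4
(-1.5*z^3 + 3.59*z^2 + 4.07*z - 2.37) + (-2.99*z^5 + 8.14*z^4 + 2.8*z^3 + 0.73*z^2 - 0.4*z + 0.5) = -2.99*z^5 + 8.14*z^4 + 1.3*z^3 + 4.32*z^2 + 3.67*z - 1.87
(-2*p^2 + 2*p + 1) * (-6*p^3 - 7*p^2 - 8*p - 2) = 12*p^5 + 2*p^4 - 4*p^3 - 19*p^2 - 12*p - 2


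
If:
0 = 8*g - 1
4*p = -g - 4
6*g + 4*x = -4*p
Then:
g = 1/8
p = -33/32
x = 27/32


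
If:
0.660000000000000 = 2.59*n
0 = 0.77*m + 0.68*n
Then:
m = -0.23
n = 0.25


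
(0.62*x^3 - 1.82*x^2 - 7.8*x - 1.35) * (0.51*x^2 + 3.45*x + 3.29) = 0.3162*x^5 + 1.2108*x^4 - 8.2172*x^3 - 33.5863*x^2 - 30.3195*x - 4.4415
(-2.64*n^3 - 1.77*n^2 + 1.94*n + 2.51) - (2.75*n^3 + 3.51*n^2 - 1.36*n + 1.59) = -5.39*n^3 - 5.28*n^2 + 3.3*n + 0.92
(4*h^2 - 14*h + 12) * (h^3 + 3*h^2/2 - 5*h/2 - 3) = 4*h^5 - 8*h^4 - 19*h^3 + 41*h^2 + 12*h - 36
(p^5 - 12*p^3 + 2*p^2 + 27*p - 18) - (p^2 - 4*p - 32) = p^5 - 12*p^3 + p^2 + 31*p + 14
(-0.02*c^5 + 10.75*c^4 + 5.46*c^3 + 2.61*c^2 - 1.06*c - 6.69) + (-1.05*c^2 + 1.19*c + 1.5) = -0.02*c^5 + 10.75*c^4 + 5.46*c^3 + 1.56*c^2 + 0.13*c - 5.19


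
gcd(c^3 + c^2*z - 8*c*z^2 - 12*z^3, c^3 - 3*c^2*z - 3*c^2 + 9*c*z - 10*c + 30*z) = -c + 3*z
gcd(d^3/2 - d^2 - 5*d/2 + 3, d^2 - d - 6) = d^2 - d - 6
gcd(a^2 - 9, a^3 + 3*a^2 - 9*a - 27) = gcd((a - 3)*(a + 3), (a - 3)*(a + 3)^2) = a^2 - 9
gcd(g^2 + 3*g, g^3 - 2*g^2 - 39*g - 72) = g + 3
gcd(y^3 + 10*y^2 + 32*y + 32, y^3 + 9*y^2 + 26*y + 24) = y^2 + 6*y + 8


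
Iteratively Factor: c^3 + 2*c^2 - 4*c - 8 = (c + 2)*(c^2 - 4) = (c + 2)^2*(c - 2)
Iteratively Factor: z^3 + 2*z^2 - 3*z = (z)*(z^2 + 2*z - 3) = z*(z - 1)*(z + 3)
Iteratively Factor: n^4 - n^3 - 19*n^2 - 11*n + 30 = (n + 3)*(n^3 - 4*n^2 - 7*n + 10) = (n - 5)*(n + 3)*(n^2 + n - 2) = (n - 5)*(n + 2)*(n + 3)*(n - 1)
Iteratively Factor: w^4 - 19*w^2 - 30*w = (w + 3)*(w^3 - 3*w^2 - 10*w) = (w - 5)*(w + 3)*(w^2 + 2*w) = (w - 5)*(w + 2)*(w + 3)*(w)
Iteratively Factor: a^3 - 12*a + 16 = (a + 4)*(a^2 - 4*a + 4) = (a - 2)*(a + 4)*(a - 2)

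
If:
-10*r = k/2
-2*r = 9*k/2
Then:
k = 0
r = 0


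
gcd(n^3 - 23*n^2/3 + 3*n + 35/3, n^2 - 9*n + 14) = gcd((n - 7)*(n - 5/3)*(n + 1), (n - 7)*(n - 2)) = n - 7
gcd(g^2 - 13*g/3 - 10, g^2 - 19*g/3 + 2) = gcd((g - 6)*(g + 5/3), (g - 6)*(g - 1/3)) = g - 6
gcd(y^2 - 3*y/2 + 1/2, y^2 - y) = y - 1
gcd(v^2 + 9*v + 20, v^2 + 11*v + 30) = v + 5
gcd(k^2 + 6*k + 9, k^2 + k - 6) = k + 3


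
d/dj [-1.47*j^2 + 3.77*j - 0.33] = 3.77 - 2.94*j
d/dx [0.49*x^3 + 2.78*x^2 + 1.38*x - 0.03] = 1.47*x^2 + 5.56*x + 1.38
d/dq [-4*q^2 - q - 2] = -8*q - 1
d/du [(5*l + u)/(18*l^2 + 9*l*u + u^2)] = (18*l^2 + 9*l*u + u^2 - (5*l + u)*(9*l + 2*u))/(18*l^2 + 9*l*u + u^2)^2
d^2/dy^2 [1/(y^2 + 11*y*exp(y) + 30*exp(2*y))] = (-(y^2 + 11*y*exp(y) + 30*exp(2*y))*(11*y*exp(y) + 120*exp(2*y) + 22*exp(y) + 2) + 2*(11*y*exp(y) + 2*y + 60*exp(2*y) + 11*exp(y))^2)/(y^2 + 11*y*exp(y) + 30*exp(2*y))^3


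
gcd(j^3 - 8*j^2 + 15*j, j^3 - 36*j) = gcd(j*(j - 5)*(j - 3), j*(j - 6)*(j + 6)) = j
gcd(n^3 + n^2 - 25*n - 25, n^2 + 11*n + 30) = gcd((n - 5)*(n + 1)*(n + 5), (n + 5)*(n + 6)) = n + 5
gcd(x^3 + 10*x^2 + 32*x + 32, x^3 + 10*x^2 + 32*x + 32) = x^3 + 10*x^2 + 32*x + 32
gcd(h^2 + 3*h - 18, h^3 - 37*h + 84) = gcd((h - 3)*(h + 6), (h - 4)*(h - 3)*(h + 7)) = h - 3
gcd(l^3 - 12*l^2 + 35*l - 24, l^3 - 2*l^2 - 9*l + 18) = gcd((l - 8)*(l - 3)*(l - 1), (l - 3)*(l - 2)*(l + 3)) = l - 3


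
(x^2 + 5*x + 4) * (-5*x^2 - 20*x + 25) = -5*x^4 - 45*x^3 - 95*x^2 + 45*x + 100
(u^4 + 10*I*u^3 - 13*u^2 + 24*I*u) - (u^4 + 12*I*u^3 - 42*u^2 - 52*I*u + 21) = -2*I*u^3 + 29*u^2 + 76*I*u - 21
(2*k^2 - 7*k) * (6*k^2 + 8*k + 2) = 12*k^4 - 26*k^3 - 52*k^2 - 14*k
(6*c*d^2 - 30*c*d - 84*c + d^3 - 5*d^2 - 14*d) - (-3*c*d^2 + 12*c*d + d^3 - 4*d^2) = 9*c*d^2 - 42*c*d - 84*c - d^2 - 14*d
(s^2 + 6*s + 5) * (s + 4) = s^3 + 10*s^2 + 29*s + 20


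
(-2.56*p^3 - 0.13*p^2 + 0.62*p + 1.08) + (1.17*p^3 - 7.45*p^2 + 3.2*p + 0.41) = -1.39*p^3 - 7.58*p^2 + 3.82*p + 1.49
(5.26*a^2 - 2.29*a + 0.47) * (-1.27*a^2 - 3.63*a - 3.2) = -6.6802*a^4 - 16.1855*a^3 - 9.1162*a^2 + 5.6219*a - 1.504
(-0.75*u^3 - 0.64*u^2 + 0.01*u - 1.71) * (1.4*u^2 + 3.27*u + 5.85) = -1.05*u^5 - 3.3485*u^4 - 6.4663*u^3 - 6.1053*u^2 - 5.5332*u - 10.0035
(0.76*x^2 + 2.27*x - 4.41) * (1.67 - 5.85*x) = -4.446*x^3 - 12.0103*x^2 + 29.5894*x - 7.3647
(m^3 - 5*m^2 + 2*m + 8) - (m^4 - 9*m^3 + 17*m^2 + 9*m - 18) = -m^4 + 10*m^3 - 22*m^2 - 7*m + 26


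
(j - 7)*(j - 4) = j^2 - 11*j + 28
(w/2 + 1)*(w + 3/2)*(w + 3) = w^3/2 + 13*w^2/4 + 27*w/4 + 9/2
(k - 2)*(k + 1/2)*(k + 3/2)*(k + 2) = k^4 + 2*k^3 - 13*k^2/4 - 8*k - 3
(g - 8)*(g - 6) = g^2 - 14*g + 48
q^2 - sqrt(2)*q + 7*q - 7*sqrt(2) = (q + 7)*(q - sqrt(2))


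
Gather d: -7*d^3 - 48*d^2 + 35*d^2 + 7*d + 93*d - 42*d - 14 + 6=-7*d^3 - 13*d^2 + 58*d - 8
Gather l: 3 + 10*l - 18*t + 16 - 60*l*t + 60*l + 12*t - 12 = l*(70 - 60*t) - 6*t + 7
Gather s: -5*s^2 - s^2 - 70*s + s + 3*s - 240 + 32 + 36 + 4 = -6*s^2 - 66*s - 168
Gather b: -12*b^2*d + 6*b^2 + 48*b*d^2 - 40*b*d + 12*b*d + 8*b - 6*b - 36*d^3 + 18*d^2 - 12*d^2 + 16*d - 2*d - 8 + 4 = b^2*(6 - 12*d) + b*(48*d^2 - 28*d + 2) - 36*d^3 + 6*d^2 + 14*d - 4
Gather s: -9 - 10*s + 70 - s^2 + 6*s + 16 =-s^2 - 4*s + 77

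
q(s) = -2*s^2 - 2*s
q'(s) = -4*s - 2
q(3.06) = -24.85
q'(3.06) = -14.24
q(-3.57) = -18.35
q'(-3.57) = 12.28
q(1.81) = -10.17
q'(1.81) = -9.24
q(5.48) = -71.02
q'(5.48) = -23.92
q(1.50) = -7.50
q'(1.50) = -8.00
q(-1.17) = -0.40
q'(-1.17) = 2.68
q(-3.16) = -13.65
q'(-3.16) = 10.64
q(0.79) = -2.83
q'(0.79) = -5.16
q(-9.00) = -144.00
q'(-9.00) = 34.00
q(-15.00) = -420.00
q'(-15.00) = 58.00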